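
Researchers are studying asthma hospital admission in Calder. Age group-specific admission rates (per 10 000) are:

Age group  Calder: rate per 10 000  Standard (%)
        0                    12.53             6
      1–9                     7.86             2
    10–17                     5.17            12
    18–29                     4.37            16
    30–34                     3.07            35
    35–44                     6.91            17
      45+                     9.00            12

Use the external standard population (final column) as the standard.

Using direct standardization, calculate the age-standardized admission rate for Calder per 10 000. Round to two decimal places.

Standard weights: 0.06, 0.02, 0.12, 0.16, 0.35, 0.17, 0.12.
Standardized rate: 0.0600×12.53 + 0.0200×7.86 + 0.1200×5.17 + 0.1600×4.37 + 0.3500×3.07 + 0.1700×6.91 + 0.1200×9.00 = 5.5578 per 10 000.

5.56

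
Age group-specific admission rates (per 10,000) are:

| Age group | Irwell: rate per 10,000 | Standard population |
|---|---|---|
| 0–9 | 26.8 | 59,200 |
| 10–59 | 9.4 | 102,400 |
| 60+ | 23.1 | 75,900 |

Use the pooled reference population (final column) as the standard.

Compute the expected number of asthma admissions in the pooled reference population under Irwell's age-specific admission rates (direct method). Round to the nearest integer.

Expected asthma admissions = Σ (standard pop × age-specific rate ÷ 10,000)
= 59,200×26.8/10,000 + 102,400×9.4/10,000 + 75,900×23.1/10,000
= 158.66 + 96.26 + 175.33 = 430.24.

430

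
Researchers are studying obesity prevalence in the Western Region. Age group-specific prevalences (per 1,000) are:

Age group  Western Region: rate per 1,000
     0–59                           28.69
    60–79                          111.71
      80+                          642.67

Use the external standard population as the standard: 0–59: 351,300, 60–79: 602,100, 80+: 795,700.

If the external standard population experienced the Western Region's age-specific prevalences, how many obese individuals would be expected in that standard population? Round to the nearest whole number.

588712

Expected obese individuals = Σ (standard pop × age-specific rate ÷ 1,000)
= 351,300×28.69/1,000 + 602,100×111.71/1,000 + 795,700×642.67/1,000
= 10078.80 + 67260.59 + 511372.52 = 588711.91.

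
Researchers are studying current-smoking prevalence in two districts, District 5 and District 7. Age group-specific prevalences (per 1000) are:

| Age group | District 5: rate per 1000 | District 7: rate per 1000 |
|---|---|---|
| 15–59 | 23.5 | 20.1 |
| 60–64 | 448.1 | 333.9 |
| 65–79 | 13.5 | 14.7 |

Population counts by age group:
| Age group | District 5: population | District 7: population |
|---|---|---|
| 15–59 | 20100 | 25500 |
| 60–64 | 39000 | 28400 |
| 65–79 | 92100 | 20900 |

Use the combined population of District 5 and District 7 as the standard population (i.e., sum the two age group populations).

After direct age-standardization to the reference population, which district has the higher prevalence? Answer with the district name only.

District 5

Combined standard total = 226000; weights = 0.2018, 0.2982, 0.5000.
District 5: 0.2018×23.5 + 0.2982×448.1 + 0.5000×13.5 = 145.1285 per 1000.
District 7: 0.2018×20.1 + 0.2982×333.9 + 0.5000×14.7 = 110.9846 per 1000.
The crude rates (126.93 vs 137.73) would put District 7 higher, but that reflects its age composition; once standardized to a common age structure, District 5 has the higher underlying rate.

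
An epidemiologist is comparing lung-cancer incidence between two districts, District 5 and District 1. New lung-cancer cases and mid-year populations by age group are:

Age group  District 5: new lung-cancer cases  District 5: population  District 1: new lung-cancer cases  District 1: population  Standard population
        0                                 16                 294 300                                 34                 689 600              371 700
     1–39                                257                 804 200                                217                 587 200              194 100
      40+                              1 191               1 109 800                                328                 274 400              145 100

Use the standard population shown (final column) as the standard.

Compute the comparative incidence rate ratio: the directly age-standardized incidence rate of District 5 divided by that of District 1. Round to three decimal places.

0.903

Age-specific rates per 100 000 for District 5: 5.44, 31.96, 107.32.
For District 1: 4.93, 36.96, 119.53.
Standard total = 710 900; weights = 0.5229, 0.2730, 0.2041.
District 5: 0.5229×5.44 + 0.2730×31.96 + 0.2041×107.32 = 33.4721 per 100 000.
District 1: 0.5229×4.93 + 0.2730×36.96 + 0.2041×119.53 = 37.0656 per 100 000.
Ratio = 33.4721 ÷ 37.0656 = 0.90305.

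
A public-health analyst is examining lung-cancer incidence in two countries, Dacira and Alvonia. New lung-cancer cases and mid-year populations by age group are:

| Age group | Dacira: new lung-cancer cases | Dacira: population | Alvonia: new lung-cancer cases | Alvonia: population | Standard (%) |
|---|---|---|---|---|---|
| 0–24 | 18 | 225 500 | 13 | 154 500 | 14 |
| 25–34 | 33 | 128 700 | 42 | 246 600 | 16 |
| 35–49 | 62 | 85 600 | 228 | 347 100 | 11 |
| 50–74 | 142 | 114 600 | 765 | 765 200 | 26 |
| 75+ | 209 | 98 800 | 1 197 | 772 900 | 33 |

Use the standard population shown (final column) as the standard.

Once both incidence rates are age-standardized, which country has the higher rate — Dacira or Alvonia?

Dacira

Age-specific rates per 100 000 for Dacira: 7.98, 25.64, 72.43, 123.91, 211.54.
For Alvonia: 8.41, 17.03, 65.69, 99.97, 154.87.
Standard weights: 0.14, 0.16, 0.11, 0.26, 0.33.
Dacira: 0.1400×7.98 + 0.1600×25.64 + 0.1100×72.43 + 0.2600×123.91 + 0.3300×211.54 = 115.2115 per 100 000.
Alvonia: 0.1400×8.41 + 0.1600×17.03 + 0.1100×65.69 + 0.2600×99.97 + 0.3300×154.87 = 88.2294 per 100 000.
The crude rates (71.03 vs 98.19) would put Alvonia higher, but that reflects its age composition; once standardized to a common age structure, Dacira has the higher underlying rate.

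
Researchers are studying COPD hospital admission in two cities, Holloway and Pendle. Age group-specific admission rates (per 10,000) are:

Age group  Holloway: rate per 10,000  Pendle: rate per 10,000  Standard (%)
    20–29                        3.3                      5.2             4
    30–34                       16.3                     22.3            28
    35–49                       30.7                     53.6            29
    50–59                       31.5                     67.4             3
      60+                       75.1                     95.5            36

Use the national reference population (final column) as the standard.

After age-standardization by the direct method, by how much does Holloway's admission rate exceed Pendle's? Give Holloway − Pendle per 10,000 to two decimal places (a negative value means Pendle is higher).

-16.82

Standard weights: 0.04, 0.28, 0.29, 0.03, 0.36.
Holloway: 0.0400×3.3 + 0.2800×16.3 + 0.2900×30.7 + 0.0300×31.5 + 0.3600×75.1 = 41.5800 per 10,000.
Pendle: 0.0400×5.2 + 0.2800×22.3 + 0.2900×53.6 + 0.0300×67.4 + 0.3600×95.5 = 58.3980 per 10,000.
Difference = 41.5800 − 58.3980 = -16.8180.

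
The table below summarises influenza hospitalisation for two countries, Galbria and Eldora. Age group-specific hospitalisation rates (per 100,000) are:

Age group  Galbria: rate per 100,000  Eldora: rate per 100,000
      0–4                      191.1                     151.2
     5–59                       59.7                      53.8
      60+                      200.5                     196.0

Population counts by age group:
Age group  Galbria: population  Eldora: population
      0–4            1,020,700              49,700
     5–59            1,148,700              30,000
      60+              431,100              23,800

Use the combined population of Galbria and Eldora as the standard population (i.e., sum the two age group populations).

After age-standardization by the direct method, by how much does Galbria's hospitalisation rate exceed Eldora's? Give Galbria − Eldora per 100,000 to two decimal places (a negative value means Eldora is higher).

Combined standard total = 2,704,000; weights = 0.3959, 0.4359, 0.1682.
Galbria: 0.3959×191.1 + 0.4359×59.7 + 0.1682×200.5 = 135.4028 per 100,000.
Eldora: 0.3959×151.2 + 0.4359×53.8 + 0.1682×196.0 = 116.2792 per 100,000.
Difference = 135.4028 − 116.2792 = 19.1236.

19.12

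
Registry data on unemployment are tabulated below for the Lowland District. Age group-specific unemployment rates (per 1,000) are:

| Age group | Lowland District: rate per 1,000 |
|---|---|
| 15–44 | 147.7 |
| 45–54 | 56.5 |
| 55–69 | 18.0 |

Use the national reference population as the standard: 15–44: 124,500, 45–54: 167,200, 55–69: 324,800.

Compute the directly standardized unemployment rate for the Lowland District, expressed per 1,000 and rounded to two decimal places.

Standard total = 616,500; weights = 0.2019, 0.2712, 0.5268.
Standardized rate: 0.2019×147.7 + 0.2712×56.5 + 0.5268×18.0 = 54.6340 per 1,000.

54.63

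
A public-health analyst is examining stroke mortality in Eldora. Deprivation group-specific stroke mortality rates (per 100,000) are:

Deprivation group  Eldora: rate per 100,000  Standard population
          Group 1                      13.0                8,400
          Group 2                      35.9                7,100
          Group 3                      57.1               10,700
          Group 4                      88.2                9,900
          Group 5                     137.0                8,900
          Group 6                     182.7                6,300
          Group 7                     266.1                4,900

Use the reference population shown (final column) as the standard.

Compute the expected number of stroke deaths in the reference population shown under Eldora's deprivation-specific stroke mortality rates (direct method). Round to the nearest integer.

Expected stroke deaths = Σ (standard pop × deprivation-specific rate ÷ 100,000)
= 8,400×13.0/100,000 + 7,100×35.9/100,000 + 10,700×57.1/100,000 + 9,900×88.2/100,000 + 8,900×137.0/100,000 + 6,300×182.7/100,000 + 4,900×266.1/100,000
= 1.09 + 2.55 + 6.11 + 8.73 + 12.19 + 11.51 + 13.04 = 55.22.

55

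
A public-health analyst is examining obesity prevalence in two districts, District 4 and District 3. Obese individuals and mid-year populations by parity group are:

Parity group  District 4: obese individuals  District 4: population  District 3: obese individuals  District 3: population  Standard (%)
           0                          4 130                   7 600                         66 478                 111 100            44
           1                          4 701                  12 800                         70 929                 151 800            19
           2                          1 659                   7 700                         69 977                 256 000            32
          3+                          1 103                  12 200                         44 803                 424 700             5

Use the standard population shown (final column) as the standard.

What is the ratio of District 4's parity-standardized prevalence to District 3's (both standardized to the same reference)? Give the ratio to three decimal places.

Parity-specific rates per 1 000 for District 4: 543.421, 367.266, 215.455, 90.410.
For District 3: 598.362, 467.253, 273.348, 105.493.
Standard weights: 0.44, 0.19, 0.32, 0.05.
District 4: 0.4400×543.421 + 0.1900×367.266 + 0.3200×215.455 + 0.0500×90.410 = 382.3517 per 1 000.
District 3: 0.4400×598.362 + 0.1900×467.253 + 0.3200×273.348 + 0.0500×105.493 = 444.8032 per 1 000.
Ratio = 382.3517 ÷ 444.8032 = 0.85960.

0.860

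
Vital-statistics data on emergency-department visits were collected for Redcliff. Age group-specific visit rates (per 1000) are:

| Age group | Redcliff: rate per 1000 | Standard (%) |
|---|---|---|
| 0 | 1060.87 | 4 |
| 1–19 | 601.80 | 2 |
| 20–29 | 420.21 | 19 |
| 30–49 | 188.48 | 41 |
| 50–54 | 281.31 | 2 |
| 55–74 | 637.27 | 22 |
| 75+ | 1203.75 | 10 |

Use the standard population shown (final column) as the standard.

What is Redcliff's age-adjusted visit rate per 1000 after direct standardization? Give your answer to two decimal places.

477.79

Standard weights: 0.04, 0.02, 0.19, 0.41, 0.02, 0.22, 0.10.
Standardized rate: 0.0400×1060.87 + 0.0200×601.80 + 0.1900×420.21 + 0.4100×188.48 + 0.0200×281.31 + 0.2200×637.27 + 0.1000×1203.75 = 477.7881 per 1000.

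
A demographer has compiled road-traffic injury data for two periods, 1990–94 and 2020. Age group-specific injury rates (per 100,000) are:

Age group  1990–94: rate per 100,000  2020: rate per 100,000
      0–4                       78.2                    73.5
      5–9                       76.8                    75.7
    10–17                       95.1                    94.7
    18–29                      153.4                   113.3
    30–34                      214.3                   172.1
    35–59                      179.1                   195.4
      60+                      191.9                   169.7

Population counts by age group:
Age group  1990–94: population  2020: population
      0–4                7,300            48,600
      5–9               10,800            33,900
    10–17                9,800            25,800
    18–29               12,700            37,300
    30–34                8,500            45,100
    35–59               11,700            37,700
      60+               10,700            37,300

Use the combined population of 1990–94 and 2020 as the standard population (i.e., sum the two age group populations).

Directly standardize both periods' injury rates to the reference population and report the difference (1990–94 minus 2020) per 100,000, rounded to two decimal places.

14.39

Combined standard total = 337,200; weights = 0.1658, 0.1326, 0.1056, 0.1483, 0.1590, 0.1465, 0.1423.
1990–94: 0.1658×78.2 + 0.1326×76.8 + 0.1056×95.1 + 0.1483×153.4 + 0.1590×214.3 + 0.1465×179.1 + 0.1423×191.9 = 143.5502 per 100,000.
2020: 0.1658×73.5 + 0.1326×75.7 + 0.1056×94.7 + 0.1483×113.3 + 0.1590×172.1 + 0.1465×195.4 + 0.1423×169.7 = 129.1568 per 100,000.
Difference = 143.5502 − 129.1568 = 14.3934.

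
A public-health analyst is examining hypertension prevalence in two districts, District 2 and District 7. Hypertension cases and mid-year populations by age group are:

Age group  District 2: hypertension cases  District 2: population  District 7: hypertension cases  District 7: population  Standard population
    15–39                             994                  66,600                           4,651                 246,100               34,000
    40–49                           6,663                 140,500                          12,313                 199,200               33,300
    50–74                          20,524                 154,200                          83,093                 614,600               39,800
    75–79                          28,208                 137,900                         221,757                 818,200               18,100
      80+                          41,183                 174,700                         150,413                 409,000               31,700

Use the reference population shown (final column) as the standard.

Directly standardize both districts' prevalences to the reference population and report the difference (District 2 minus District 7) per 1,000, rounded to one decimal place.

-38.8

Age-specific rates per 1,000 for District 2: 14.925, 47.423, 133.100, 204.554, 235.736.
For District 7: 18.899, 61.812, 135.199, 271.030, 367.758.
Standard total = 156,900; weights = 0.2167, 0.2122, 0.2537, 0.1154, 0.2020.
District 2: 0.2167×14.925 + 0.2122×47.423 + 0.2537×133.100 + 0.1154×204.554 + 0.2020×235.736 = 118.2872 per 1,000.
District 7: 0.2167×18.899 + 0.2122×61.812 + 0.2537×135.199 + 0.1154×271.030 + 0.2020×367.758 = 157.0770 per 1,000.
Difference = 118.2872 − 157.0770 = -38.7898.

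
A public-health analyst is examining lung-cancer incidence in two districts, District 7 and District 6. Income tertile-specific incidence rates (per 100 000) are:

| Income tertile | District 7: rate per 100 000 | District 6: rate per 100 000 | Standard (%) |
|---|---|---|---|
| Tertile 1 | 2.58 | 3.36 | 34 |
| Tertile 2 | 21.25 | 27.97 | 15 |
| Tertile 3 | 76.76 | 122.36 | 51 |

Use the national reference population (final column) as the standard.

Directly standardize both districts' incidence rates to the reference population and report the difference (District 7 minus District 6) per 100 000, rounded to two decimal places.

-24.53

Standard weights: 0.34, 0.15, 0.51.
District 7: 0.3400×2.58 + 0.1500×21.25 + 0.5100×76.76 = 43.2123 per 100 000.
District 6: 0.3400×3.36 + 0.1500×27.97 + 0.5100×122.36 = 67.7415 per 100 000.
Difference = 43.2123 − 67.7415 = -24.5292.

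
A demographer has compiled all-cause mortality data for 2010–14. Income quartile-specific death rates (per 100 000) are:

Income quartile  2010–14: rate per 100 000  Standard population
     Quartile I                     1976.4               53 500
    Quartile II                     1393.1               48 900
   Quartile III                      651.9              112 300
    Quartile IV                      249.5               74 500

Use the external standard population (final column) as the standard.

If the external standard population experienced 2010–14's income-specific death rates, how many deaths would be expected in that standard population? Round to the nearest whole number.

2657

Expected deaths = Σ (standard pop × income-specific rate ÷ 100 000)
= 53 500×1976.4/100 000 + 48 900×1393.1/100 000 + 112 300×651.9/100 000 + 74 500×249.5/100 000
= 1057.37 + 681.23 + 732.08 + 185.88 = 2656.56.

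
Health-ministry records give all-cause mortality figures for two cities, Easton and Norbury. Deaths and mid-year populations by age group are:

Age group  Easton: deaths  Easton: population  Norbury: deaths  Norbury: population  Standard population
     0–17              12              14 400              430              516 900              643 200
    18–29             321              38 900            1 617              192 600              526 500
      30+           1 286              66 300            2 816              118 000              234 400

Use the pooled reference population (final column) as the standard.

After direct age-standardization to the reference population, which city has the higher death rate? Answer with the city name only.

Age-specific rates per 1 000 for Easton: 0.833, 8.252, 19.397.
For Norbury: 0.832, 8.396, 23.864.
Standard total = 1 404 100; weights = 0.4581, 0.3750, 0.1669.
Easton: 0.4581×0.833 + 0.3750×8.252 + 0.1669×19.397 = 6.7141 per 1 000.
Norbury: 0.4581×0.832 + 0.3750×8.396 + 0.1669×23.864 = 7.5131 per 1 000.
The crude rates (13.54 vs 5.88) would put Easton higher, but that reflects its age composition; once standardized to a common age structure, Norbury has the higher underlying rate.

Norbury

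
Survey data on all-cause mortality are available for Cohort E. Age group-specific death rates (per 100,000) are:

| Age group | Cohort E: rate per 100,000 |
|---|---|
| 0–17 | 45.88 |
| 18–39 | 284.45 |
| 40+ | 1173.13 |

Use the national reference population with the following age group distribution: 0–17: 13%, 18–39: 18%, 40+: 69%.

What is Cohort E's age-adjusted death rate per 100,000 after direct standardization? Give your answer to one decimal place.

Standard weights: 0.13, 0.18, 0.69.
Standardized rate: 0.1300×45.88 + 0.1800×284.45 + 0.6900×1173.13 = 866.6251 per 100,000.

866.6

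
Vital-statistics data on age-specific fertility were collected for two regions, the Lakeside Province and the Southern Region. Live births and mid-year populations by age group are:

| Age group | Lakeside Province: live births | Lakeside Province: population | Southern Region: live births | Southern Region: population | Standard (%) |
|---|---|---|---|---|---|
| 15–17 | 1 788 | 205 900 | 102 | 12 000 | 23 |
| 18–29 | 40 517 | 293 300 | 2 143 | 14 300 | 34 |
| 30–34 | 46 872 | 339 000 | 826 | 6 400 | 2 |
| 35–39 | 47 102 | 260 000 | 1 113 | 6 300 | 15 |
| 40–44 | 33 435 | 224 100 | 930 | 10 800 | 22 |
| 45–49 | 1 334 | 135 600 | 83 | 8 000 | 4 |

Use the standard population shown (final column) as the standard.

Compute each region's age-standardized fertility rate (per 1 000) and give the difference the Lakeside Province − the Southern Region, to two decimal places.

10.77

Age-specific rates per 1 000 for the Lakeside Province: 8.684, 138.142, 138.265, 181.162, 149.197, 9.838.
For the Southern Region: 8.500, 149.860, 129.062, 176.667, 86.111, 10.375.
Standard weights: 0.23, 0.34, 0.02, 0.15, 0.22, 0.04.
The Lakeside Province: 0.2300×8.684 + 0.3400×138.142 + 0.0200×138.265 + 0.1500×181.162 + 0.2200×149.197 + 0.0400×9.838 = 112.1218 per 1 000.
The Southern Region: 0.2300×8.500 + 0.3400×149.860 + 0.0200×129.062 + 0.1500×176.667 + 0.2200×86.111 + 0.0400×10.375 = 101.3481 per 1 000.
Difference = 112.1218 − 101.3481 = 10.7737.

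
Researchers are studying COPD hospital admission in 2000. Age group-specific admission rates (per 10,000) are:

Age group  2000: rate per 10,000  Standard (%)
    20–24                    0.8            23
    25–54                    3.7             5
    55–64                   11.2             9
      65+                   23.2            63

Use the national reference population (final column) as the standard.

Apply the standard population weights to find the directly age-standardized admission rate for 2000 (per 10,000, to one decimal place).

16.0

Standard weights: 0.23, 0.05, 0.09, 0.63.
Standardized rate: 0.2300×0.8 + 0.0500×3.7 + 0.0900×11.2 + 0.6300×23.2 = 15.9930 per 10,000.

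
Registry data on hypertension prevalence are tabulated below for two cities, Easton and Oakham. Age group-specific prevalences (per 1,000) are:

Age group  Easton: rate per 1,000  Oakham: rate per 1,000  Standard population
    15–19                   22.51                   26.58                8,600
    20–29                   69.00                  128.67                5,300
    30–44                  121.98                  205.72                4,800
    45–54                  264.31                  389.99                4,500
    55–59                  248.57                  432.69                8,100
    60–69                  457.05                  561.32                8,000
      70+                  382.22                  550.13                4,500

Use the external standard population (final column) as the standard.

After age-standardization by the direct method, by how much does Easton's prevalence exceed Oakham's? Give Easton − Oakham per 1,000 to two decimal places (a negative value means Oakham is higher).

-100.45

Standard total = 43,800; weights = 0.1963, 0.1210, 0.1096, 0.1027, 0.1849, 0.1826, 0.1027.
Easton: 0.1963×22.51 + 0.1210×69.00 + 0.1096×121.98 + 0.1027×264.31 + 0.1849×248.57 + 0.1826×457.05 + 0.1027×382.22 = 222.0089 per 1,000.
Oakham: 0.1963×26.58 + 0.1210×128.67 + 0.1096×205.72 + 0.1027×389.99 + 0.1849×432.69 + 0.1826×561.32 + 0.1027×550.13 = 322.4631 per 1,000.
Difference = 222.0089 − 322.4631 = -100.4542.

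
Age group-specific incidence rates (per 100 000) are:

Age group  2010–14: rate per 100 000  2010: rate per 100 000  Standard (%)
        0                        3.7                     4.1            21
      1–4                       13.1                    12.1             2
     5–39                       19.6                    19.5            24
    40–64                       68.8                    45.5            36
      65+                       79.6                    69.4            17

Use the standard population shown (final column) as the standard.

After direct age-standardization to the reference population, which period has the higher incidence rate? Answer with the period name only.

Standard weights: 0.21, 0.02, 0.24, 0.36, 0.17.
2010–14: 0.2100×3.7 + 0.0200×13.1 + 0.2400×19.6 + 0.3600×68.8 + 0.1700×79.6 = 44.0430 per 100 000.
2010: 0.2100×4.1 + 0.0200×12.1 + 0.2400×19.5 + 0.3600×45.5 + 0.1700×69.4 = 33.9610 per 100 000.

2010–14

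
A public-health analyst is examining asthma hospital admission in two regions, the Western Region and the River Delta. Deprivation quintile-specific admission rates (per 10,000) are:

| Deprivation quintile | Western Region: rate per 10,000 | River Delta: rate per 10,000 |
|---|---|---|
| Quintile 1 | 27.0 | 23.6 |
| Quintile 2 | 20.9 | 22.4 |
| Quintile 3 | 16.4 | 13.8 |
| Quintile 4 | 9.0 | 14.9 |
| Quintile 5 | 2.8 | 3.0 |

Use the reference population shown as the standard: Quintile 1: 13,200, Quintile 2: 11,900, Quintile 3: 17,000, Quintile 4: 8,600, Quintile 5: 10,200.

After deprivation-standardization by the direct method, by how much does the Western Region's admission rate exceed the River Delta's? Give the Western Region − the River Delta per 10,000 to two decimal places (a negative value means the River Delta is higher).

0.30

Standard total = 60,900; weights = 0.2167, 0.1954, 0.2791, 0.1412, 0.1675.
The Western Region: 0.2167×27.0 + 0.1954×20.9 + 0.2791×16.4 + 0.1412×9.0 + 0.1675×2.8 = 16.2540 per 10,000.
The River Delta: 0.2167×23.6 + 0.1954×22.4 + 0.2791×13.8 + 0.1412×14.9 + 0.1675×3.0 = 15.9511 per 10,000.
Difference = 16.2540 − 15.9511 = 0.3030.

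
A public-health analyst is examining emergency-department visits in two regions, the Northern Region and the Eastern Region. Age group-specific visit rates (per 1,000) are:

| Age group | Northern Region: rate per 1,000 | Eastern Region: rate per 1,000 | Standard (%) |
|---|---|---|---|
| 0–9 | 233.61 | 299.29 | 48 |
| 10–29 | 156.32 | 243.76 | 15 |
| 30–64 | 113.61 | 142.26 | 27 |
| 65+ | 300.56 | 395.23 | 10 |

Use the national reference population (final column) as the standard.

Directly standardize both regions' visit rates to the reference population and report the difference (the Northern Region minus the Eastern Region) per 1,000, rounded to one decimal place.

-61.8

Standard weights: 0.48, 0.15, 0.27, 0.10.
The Northern Region: 0.4800×233.61 + 0.1500×156.32 + 0.2700×113.61 + 0.1000×300.56 = 196.3115 per 1,000.
The Eastern Region: 0.4800×299.29 + 0.1500×243.76 + 0.2700×142.26 + 0.1000×395.23 = 258.1564 per 1,000.
Difference = 196.3115 − 258.1564 = -61.8449.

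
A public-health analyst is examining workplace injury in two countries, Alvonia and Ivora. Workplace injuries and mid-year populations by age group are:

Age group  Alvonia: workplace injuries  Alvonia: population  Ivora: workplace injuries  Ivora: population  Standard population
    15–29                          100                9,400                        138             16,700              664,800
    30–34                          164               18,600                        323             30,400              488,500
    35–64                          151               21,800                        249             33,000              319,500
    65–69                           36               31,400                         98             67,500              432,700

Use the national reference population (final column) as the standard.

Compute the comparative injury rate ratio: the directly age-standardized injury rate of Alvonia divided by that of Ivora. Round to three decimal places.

1.027

Age-specific rates per 10,000 for Alvonia: 106.38, 88.17, 69.27, 11.46.
For Ivora: 82.63, 106.25, 75.45, 14.52.
Standard total = 1,905,500; weights = 0.3489, 0.2564, 0.1677, 0.2271.
Alvonia: 0.3489×106.38 + 0.2564×88.17 + 0.1677×69.27 + 0.2271×11.46 = 73.9369 per 10,000.
Ivora: 0.3489×82.63 + 0.2564×106.25 + 0.1677×75.45 + 0.2271×14.52 = 72.0171 per 10,000.
Ratio = 73.9369 ÷ 72.0171 = 1.02666.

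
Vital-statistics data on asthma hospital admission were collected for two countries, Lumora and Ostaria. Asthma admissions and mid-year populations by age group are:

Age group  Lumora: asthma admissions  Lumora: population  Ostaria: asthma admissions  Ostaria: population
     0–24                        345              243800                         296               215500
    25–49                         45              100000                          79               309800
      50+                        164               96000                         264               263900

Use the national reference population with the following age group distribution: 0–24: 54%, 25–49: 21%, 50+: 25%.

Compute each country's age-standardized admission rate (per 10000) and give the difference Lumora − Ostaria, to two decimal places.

2.40

Age-specific rates per 10000 for Lumora: 14.15, 4.50, 17.08.
For Ostaria: 13.74, 2.55, 10.00.
Standard weights: 0.54, 0.21, 0.25.
Lumora: 0.5400×14.15 + 0.2100×4.50 + 0.2500×17.08 = 12.8573 per 10000.
Ostaria: 0.5400×13.74 + 0.2100×2.55 + 0.2500×10.00 = 10.4536 per 10000.
Difference = 12.8573 − 10.4536 = 2.4037.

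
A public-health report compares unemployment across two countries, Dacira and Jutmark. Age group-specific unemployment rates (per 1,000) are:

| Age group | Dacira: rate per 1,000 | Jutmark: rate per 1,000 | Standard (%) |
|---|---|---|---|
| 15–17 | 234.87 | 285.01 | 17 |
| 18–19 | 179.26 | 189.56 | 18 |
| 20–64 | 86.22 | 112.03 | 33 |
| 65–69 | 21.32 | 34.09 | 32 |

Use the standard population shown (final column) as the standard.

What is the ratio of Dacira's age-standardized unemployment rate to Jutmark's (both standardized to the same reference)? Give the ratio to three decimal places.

0.824

Standard weights: 0.17, 0.18, 0.33, 0.32.
Dacira: 0.1700×234.87 + 0.1800×179.26 + 0.3300×86.22 + 0.3200×21.32 = 107.4697 per 1,000.
Jutmark: 0.1700×285.01 + 0.1800×189.56 + 0.3300×112.03 + 0.3200×34.09 = 130.4512 per 1,000.
Ratio = 107.4697 ÷ 130.4512 = 0.82383.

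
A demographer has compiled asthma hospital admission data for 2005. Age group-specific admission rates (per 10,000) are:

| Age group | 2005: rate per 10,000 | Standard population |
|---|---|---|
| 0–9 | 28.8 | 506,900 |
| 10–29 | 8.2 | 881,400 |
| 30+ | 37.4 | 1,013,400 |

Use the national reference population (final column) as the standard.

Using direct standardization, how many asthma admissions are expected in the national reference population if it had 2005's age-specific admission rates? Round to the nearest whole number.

5973

Expected asthma admissions = Σ (standard pop × age-specific rate ÷ 10,000)
= 506,900×28.8/10,000 + 881,400×8.2/10,000 + 1,013,400×37.4/10,000
= 1459.87 + 722.75 + 3790.12 = 5972.74.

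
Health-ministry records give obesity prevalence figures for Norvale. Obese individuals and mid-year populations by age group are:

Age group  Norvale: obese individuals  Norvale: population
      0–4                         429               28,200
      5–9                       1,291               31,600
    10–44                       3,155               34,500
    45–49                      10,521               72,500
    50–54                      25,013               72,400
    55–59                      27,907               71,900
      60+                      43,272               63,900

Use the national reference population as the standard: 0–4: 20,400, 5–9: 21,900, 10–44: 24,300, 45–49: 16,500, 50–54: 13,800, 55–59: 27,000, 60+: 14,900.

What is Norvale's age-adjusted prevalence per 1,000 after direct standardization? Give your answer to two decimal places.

Age-specific rates per 1,000 for Norvale: 15.213, 40.854, 91.449, 145.117, 345.483, 388.136, 677.183.
Standard total = 138,800; weights = 0.1470, 0.1578, 0.1751, 0.1189, 0.0994, 0.1945, 0.1073.
Standardized rate: 0.1470×15.213 + 0.1578×40.854 + 0.1751×91.449 + 0.1189×145.117 + 0.0994×345.483 + 0.1945×388.136 + 0.1073×677.183 = 224.4891 per 1,000.

224.49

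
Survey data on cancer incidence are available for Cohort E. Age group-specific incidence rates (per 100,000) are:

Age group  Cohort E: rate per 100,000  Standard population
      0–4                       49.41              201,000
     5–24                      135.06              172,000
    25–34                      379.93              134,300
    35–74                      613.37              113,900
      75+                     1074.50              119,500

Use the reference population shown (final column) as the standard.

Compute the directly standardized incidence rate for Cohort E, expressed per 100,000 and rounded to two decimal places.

381.33

Standard total = 740,700; weights = 0.2714, 0.2322, 0.1813, 0.1538, 0.1613.
Standardized rate: 0.2714×49.41 + 0.2322×135.06 + 0.1813×379.93 + 0.1538×613.37 + 0.1613×1074.50 = 381.3311 per 100,000.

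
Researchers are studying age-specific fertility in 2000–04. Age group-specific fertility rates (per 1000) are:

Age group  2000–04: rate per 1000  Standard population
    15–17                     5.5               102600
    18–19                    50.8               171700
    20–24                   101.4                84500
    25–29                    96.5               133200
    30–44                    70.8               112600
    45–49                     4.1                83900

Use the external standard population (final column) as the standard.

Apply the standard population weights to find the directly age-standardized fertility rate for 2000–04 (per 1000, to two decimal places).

56.68

Standard total = 688500; weights = 0.1490, 0.2494, 0.1227, 0.1935, 0.1635, 0.1219.
Standardized rate: 0.1490×5.5 + 0.2494×50.8 + 0.1227×101.4 + 0.1935×96.5 + 0.1635×70.8 + 0.1219×4.1 = 56.6809 per 1000.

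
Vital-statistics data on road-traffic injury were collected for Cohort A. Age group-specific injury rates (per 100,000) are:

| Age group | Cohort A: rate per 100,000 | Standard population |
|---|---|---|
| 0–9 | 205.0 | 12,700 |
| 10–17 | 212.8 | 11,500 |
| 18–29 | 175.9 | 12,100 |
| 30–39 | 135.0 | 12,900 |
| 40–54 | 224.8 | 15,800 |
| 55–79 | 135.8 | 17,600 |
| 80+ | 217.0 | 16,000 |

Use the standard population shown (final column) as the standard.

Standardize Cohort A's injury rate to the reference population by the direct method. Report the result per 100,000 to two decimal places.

Standard total = 98,600; weights = 0.1288, 0.1166, 0.1227, 0.1308, 0.1602, 0.1785, 0.1623.
Standardized rate: 0.1288×205.0 + 0.1166×212.8 + 0.1227×175.9 + 0.1308×135.0 + 0.1602×224.8 + 0.1785×135.8 + 0.1623×217.0 = 185.9484 per 100,000.

185.95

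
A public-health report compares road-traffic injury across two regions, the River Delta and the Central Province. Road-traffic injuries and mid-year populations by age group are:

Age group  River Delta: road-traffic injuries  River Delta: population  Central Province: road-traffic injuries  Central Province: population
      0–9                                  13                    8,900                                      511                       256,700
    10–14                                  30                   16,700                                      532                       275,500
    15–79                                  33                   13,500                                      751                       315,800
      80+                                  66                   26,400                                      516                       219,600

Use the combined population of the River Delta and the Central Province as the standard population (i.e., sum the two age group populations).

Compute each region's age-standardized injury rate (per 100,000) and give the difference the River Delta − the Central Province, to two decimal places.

-10.70

Age-specific rates per 100,000 for the River Delta: 146.07, 179.64, 244.44, 250.00.
For the Central Province: 199.07, 193.10, 237.81, 234.97.
Combined standard total = 1,133,100; weights = 0.2344, 0.2579, 0.2906, 0.2171.
The River Delta: 0.2344×146.07 + 0.2579×179.64 + 0.2906×244.44 + 0.2171×250.00 = 205.8795 per 100,000.
The Central Province: 0.2344×199.07 + 0.2579×193.10 + 0.2906×237.81 + 0.2171×234.97 = 216.5830 per 100,000.
Difference = 205.8795 − 216.5830 = -10.7035.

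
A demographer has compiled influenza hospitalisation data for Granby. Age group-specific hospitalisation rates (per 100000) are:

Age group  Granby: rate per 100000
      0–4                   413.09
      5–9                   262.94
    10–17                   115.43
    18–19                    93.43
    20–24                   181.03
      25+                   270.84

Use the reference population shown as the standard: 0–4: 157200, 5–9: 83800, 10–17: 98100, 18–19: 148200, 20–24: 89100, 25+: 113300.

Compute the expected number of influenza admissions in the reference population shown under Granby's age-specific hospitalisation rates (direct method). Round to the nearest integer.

1590

Expected influenza admissions = Σ (standard pop × age-specific rate ÷ 100000)
= 157200×413.09/100000 + 83800×262.94/100000 + 98100×115.43/100000 + 148200×93.43/100000 + 89100×181.03/100000 + 113300×270.84/100000
= 649.38 + 220.34 + 113.24 + 138.46 + 161.30 + 306.86 = 1589.58.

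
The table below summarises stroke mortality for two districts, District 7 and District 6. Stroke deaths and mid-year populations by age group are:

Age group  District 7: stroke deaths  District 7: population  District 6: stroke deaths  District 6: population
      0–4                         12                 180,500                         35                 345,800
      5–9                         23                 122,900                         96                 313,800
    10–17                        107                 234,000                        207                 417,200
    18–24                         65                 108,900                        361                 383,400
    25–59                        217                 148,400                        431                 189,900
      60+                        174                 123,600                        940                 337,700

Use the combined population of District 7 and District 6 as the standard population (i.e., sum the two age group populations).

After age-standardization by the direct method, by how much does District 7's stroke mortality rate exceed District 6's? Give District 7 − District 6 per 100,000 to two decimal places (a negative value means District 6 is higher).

-40.36

Age-specific rates per 100,000 for District 7: 6.65, 18.71, 45.73, 59.69, 146.23, 140.78.
For District 6: 10.12, 30.59, 49.62, 94.16, 226.96, 278.35.
Combined standard total = 2,906,100; weights = 0.1811, 0.1503, 0.2241, 0.1694, 0.1164, 0.1587.
District 7: 0.1811×6.65 + 0.1503×18.71 + 0.2241×45.73 + 0.1694×59.69 + 0.1164×146.23 + 0.1587×140.78 = 63.7423 per 100,000.
District 6: 0.1811×10.12 + 0.1503×30.59 + 0.2241×49.62 + 0.1694×94.16 + 0.1164×226.96 + 0.1587×278.35 = 104.1039 per 100,000.
Difference = 63.7423 − 104.1039 = -40.3616.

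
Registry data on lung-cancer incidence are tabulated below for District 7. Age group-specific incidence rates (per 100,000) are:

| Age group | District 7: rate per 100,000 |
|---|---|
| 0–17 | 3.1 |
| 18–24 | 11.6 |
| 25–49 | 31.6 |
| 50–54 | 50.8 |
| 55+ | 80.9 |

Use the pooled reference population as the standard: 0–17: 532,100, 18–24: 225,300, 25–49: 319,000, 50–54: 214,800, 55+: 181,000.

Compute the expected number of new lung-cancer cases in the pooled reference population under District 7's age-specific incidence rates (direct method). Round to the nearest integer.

Expected new lung-cancer cases = Σ (standard pop × age-specific rate ÷ 100,000)
= 532,100×3.1/100,000 + 225,300×11.6/100,000 + 319,000×31.6/100,000 + 214,800×50.8/100,000 + 181,000×80.9/100,000
= 16.50 + 26.13 + 100.80 + 109.12 + 146.43 = 398.98.

399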